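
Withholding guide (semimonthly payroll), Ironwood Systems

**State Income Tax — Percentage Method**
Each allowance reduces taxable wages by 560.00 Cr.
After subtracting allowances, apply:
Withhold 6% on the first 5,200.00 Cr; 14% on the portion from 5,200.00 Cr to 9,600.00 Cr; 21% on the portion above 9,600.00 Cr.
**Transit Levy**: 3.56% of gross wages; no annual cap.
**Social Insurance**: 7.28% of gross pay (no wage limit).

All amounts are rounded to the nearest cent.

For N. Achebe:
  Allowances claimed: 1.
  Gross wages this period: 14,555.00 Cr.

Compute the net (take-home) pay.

State Income Tax: taxable = 14,555.00 Cr − 1×560.00 Cr = 13,995.00 Cr
  928.00 Cr + 21% × (13,995.00 Cr − 9,600.00 Cr) = 928.00 Cr + 21% × 4,395.00 Cr = 1,850.95 Cr
Transit Levy: 3.56% × 14,555.00 Cr = 518.16 Cr
Social Insurance: 7.28% × 14,555.00 Cr = 1,059.60 Cr
Total withheld: 1,850.95 Cr + 518.16 Cr + 1,059.60 Cr = 3,428.71 Cr
Net pay: 14,555.00 Cr − 3,428.71 Cr = 11,126.29 Cr

11,126.29 Cr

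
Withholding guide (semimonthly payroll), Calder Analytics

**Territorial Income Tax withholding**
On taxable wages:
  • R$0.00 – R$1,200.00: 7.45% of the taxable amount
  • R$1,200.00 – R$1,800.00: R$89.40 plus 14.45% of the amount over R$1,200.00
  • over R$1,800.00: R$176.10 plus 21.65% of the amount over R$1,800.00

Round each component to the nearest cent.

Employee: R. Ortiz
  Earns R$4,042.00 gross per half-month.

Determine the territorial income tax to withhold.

Territorial Income Tax: taxable = R$4,042.00
  R$176.10 + 21.65% × (R$4,042.00 − R$1,800.00) = R$176.10 + 21.65% × R$2,242.00 = R$661.49

R$661.49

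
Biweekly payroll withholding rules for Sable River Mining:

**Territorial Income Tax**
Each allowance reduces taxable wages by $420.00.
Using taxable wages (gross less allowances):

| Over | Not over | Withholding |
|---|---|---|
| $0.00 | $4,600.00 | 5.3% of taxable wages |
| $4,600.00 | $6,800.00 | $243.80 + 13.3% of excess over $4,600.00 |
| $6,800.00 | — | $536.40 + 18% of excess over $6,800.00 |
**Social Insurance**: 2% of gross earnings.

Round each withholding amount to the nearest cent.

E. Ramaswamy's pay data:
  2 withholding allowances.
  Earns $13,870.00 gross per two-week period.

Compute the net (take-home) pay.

$11,934.80

Territorial Income Tax: taxable = $13,870.00 − 2×$420.00 = $13,030.00
  $536.40 + 18% × ($13,030.00 − $6,800.00) = $536.40 + 18% × $6,230.00 = $1,657.80
Social Insurance: 2% × $13,870.00 = $277.40
Total withheld: $1,657.80 + $277.40 = $1,935.20
Net pay: $13,870.00 − $1,935.20 = $11,934.80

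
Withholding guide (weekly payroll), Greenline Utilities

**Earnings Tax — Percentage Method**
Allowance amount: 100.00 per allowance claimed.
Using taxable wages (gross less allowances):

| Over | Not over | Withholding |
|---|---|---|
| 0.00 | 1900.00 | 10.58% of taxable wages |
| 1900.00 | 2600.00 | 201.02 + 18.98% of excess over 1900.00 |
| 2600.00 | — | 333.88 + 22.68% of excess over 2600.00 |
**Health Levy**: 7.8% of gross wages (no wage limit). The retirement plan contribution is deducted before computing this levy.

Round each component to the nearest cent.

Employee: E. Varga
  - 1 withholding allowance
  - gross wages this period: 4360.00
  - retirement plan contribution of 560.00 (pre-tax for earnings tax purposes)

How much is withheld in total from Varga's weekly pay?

879.76

Earnings Tax: taxable = 4360.00 − 560.00 − 1×100.00 = 3700.00
  333.88 + 22.68% × (3700.00 − 2600.00) = 333.88 + 22.68% × 1100.00 = 583.36
Health Levy: 7.8% × 3800.00 = 296.40
Total: 583.36 + 296.40 = 879.76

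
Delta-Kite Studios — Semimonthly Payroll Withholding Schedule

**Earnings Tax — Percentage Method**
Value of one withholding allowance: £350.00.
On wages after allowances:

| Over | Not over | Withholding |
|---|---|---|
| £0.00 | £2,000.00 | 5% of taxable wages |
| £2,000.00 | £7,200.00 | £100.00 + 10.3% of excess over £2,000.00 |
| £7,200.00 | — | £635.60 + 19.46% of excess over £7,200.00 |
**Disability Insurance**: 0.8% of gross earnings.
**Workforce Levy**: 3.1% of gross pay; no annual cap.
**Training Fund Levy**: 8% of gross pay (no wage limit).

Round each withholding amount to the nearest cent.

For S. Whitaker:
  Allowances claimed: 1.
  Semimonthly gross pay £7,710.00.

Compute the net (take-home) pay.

£6,125.77

Earnings Tax: taxable = £7,710.00 − 1×£350.00 = £7,360.00
  £635.60 + 19.46% × (£7,360.00 − £7,200.00) = £635.60 + 19.46% × £160.00 = £666.74
Disability Insurance: 0.8% × £7,710.00 = £61.68
Workforce Levy: 3.1% × £7,710.00 = £239.01
Training Fund Levy: 8% × £7,710.00 = £616.80
Total withheld: £666.74 + £61.68 + £239.01 + £616.80 = £1,584.23
Net pay: £7,710.00 − £1,584.23 = £6,125.77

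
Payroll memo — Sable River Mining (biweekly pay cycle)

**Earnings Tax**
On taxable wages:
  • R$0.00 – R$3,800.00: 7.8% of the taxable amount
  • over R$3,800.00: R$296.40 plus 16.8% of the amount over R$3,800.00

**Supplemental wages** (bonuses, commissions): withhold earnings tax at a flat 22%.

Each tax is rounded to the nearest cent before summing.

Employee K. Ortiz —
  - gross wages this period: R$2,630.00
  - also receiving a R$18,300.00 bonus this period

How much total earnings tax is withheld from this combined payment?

Earnings Tax: taxable = R$2,630.00
  7.8% × R$2,630.00 = R$205.14
Supplemental (22% flat on bonus): 22% × R$18,300.00 = R$4,026.00
Total earnings tax: R$205.14 + R$4,026.00 = R$4,231.14

R$4,231.14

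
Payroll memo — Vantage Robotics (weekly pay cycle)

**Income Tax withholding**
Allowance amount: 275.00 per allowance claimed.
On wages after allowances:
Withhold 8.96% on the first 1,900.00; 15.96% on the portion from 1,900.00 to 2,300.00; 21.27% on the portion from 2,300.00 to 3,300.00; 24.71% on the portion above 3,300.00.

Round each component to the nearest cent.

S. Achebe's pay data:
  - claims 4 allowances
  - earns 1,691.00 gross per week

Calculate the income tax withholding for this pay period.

52.95

Income Tax: taxable = 1,691.00 − 4×275.00 = 591.00
  8.96% × 591.00 = 52.95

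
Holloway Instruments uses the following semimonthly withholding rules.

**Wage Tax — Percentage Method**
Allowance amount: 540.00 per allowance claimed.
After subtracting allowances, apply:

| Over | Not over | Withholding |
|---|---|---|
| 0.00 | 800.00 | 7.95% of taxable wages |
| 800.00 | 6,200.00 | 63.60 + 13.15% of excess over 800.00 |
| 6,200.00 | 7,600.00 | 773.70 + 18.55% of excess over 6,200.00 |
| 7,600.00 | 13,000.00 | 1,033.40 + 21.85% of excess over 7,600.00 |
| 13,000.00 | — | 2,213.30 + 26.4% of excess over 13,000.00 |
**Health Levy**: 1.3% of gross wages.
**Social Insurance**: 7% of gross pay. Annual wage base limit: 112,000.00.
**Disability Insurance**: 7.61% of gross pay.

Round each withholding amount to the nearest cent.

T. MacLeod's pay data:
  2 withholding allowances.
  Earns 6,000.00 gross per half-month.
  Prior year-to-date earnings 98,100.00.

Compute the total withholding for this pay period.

1,559.98

Wage Tax: taxable = 6,000.00 − 2×540.00 = 4,920.00
  63.60 + 13.15% × (4,920.00 − 800.00) = 63.60 + 13.15% × 4,120.00 = 605.38
Health Levy: 1.3% × 6,000.00 = 78.00
Social Insurance: 7% × 6,000.00 = 420.00
Disability Insurance: 7.61% × 6,000.00 = 456.60
Total: 605.38 + 78.00 + 420.00 + 456.60 = 1,559.98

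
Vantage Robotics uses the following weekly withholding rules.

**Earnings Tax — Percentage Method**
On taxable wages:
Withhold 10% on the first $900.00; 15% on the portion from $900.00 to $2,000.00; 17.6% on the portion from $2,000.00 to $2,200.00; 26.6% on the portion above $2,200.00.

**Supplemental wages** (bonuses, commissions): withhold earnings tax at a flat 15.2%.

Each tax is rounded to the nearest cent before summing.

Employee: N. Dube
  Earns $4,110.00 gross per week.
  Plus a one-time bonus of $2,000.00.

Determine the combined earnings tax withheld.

Earnings Tax: taxable = $4,110.00
  $290.20 + 26.6% × ($4,110.00 − $2,200.00) = $290.20 + 26.6% × $1,910.00 = $798.26
Supplemental (15.2% flat on bonus): 15.2% × $2,000.00 = $304.00
Total earnings tax: $798.26 + $304.00 = $1,102.26

$1,102.26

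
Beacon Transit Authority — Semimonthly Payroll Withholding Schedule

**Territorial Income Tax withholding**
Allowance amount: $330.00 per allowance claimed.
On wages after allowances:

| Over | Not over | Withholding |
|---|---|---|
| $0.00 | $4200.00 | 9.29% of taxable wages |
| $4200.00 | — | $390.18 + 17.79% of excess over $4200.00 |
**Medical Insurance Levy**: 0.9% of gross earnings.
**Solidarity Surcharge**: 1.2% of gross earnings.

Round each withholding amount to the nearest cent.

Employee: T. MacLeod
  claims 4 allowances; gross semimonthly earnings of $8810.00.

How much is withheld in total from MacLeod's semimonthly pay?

$1160.48

Territorial Income Tax: taxable = $8810.00 − 4×$330.00 = $7490.00
  $390.18 + 17.79% × ($7490.00 − $4200.00) = $390.18 + 17.79% × $3290.00 = $975.47
Medical Insurance Levy: 0.9% × $8810.00 = $79.29
Solidarity Surcharge: 1.2% × $8810.00 = $105.72
Total: $975.47 + $79.29 + $105.72 = $1160.48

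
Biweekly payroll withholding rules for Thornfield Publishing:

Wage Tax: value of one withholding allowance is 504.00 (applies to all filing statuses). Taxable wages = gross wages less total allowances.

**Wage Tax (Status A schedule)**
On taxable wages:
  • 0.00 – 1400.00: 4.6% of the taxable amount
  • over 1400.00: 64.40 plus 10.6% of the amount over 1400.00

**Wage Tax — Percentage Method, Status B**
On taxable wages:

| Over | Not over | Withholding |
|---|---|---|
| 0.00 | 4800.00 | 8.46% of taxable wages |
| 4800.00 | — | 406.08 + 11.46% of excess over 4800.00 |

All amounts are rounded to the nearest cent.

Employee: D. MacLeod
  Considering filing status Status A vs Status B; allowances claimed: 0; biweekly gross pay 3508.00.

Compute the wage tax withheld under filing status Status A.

Wage Tax (Status A): taxable = 3508.00
  64.40 + 10.6% × (3508.00 − 1400.00) = 64.40 + 10.6% × 2108.00 = 287.85

287.85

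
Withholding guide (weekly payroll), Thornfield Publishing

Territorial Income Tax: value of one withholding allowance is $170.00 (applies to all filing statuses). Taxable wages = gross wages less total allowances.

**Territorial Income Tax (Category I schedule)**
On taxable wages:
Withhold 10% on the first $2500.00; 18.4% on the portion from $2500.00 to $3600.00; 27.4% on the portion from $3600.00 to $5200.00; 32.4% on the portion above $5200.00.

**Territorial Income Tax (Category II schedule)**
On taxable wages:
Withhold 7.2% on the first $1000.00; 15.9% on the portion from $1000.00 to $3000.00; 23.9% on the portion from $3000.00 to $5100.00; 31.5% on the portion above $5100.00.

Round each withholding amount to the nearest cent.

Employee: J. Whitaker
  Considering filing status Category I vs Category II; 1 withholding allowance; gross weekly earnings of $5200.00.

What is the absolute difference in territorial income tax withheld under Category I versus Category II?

Territorial Income Tax (Category I): taxable = $5200.00 − 1×$170.00 = $5030.00
  $452.40 + 27.4% × ($5030.00 − $3600.00) = $452.40 + 27.4% × $1430.00 = $844.22
Territorial Income Tax (Category II): taxable = $5200.00 − 1×$170.00 = $5030.00
  $390.00 + 23.9% × ($5030.00 − $3000.00) = $390.00 + 23.9% × $2030.00 = $875.17
Difference: |$844.22 − $875.17| = $30.95 (higher under Category II)

$30.95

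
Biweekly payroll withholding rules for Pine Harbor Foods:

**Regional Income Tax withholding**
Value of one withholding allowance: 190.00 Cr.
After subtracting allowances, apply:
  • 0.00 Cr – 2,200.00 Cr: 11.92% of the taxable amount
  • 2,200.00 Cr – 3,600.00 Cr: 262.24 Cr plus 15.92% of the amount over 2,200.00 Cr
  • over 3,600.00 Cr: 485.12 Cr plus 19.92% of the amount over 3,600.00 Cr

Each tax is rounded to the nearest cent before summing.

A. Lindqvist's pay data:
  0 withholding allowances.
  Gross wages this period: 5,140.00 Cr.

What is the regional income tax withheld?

Regional Income Tax: taxable = 5,140.00 Cr
  485.12 Cr + 19.92% × (5,140.00 Cr − 3,600.00 Cr) = 485.12 Cr + 19.92% × 1,540.00 Cr = 791.89 Cr

791.89 Cr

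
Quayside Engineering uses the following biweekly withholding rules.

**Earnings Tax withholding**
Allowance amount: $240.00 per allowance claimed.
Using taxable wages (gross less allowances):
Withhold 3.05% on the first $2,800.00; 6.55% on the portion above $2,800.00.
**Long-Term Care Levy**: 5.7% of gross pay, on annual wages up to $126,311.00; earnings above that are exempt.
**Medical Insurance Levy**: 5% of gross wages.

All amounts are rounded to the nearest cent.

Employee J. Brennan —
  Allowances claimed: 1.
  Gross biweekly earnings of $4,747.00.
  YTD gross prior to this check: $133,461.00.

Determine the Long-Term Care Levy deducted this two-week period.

$0.00

Long-Term Care Levy: YTD $133,461.00 ≥ cap $126,311.00 → $0.00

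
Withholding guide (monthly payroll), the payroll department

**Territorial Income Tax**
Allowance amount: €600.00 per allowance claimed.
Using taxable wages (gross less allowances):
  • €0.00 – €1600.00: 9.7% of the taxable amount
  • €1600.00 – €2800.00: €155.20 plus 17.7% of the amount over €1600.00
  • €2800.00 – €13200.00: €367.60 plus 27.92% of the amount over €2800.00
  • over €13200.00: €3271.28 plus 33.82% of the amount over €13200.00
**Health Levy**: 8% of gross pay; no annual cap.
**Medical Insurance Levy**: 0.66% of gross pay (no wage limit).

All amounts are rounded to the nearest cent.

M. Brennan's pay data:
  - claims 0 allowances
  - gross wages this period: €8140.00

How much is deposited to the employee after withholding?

Territorial Income Tax: taxable = €8140.00
  €367.60 + 27.92% × (€8140.00 − €2800.00) = €367.60 + 27.92% × €5340.00 = €1858.53
Health Levy: 8% × €8140.00 = €651.20
Medical Insurance Levy: 0.66% × €8140.00 = €53.72
Total withheld: €1858.53 + €651.20 + €53.72 = €2563.45
Net pay: €8140.00 − €2563.45 = €5576.55

€5576.55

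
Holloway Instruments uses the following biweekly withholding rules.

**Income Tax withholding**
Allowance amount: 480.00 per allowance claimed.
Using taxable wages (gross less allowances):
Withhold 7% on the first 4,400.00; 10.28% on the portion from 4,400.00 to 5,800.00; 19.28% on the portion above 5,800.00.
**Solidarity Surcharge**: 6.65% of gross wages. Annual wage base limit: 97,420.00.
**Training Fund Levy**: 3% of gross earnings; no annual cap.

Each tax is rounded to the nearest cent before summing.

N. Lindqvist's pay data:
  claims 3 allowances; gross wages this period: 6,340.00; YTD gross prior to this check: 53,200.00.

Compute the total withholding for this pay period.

Income Tax: taxable = 6,340.00 − 3×480.00 = 4,900.00
  308.00 + 10.28% × (4,900.00 − 4,400.00) = 308.00 + 10.28% × 500.00 = 359.40
Solidarity Surcharge: 6.65% × 6,340.00 = 421.61
Training Fund Levy: 3% × 6,340.00 = 190.20
Total: 359.40 + 421.61 + 190.20 = 971.21

971.21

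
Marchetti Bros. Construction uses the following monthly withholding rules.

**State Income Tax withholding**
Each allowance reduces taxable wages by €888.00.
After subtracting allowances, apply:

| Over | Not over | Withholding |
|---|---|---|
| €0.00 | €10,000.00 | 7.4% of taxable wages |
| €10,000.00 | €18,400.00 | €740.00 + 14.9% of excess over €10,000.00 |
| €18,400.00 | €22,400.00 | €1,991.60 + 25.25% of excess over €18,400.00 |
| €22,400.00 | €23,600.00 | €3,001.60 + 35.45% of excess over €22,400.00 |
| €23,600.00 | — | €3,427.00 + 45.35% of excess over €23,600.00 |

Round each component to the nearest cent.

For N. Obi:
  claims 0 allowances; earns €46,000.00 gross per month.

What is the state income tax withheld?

€13,585.40

State Income Tax: taxable = €46,000.00
  €3,427.00 + 45.35% × (€46,000.00 − €23,600.00) = €3,427.00 + 45.35% × €22,400.00 = €13,585.40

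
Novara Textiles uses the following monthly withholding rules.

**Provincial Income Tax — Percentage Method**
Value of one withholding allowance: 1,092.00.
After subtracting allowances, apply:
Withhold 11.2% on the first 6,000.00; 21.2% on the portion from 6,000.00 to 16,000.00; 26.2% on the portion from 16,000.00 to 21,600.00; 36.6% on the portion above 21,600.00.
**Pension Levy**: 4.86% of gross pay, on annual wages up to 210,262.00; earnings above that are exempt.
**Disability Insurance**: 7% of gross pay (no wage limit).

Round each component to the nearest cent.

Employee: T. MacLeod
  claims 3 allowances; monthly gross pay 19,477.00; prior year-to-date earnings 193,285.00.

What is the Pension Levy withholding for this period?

825.08

Pension Levy: cap 210,262.00 − YTD 193,285.00 = 16,977.00 subject; 4.86% × 16,977.00 = 825.08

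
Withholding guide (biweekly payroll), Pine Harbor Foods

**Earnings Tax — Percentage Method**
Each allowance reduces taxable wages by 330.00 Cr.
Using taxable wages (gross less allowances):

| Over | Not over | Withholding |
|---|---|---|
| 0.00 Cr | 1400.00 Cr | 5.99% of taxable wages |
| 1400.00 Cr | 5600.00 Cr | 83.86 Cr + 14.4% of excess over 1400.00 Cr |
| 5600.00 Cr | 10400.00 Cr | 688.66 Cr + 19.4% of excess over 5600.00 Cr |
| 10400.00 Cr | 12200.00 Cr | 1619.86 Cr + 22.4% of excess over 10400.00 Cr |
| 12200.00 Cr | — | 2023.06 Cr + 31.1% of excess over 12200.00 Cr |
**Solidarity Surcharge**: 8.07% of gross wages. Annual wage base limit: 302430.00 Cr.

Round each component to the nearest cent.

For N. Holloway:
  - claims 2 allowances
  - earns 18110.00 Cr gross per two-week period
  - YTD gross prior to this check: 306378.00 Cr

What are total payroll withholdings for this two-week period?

Earnings Tax: taxable = 18110.00 Cr − 2×330.00 Cr = 17450.00 Cr
  2023.06 Cr + 31.1% × (17450.00 Cr − 12200.00 Cr) = 2023.06 Cr + 31.1% × 5250.00 Cr = 3655.81 Cr
Solidarity Surcharge: YTD 306378.00 Cr ≥ cap 302430.00 Cr → 0.00 Cr
Total: 3655.81 Cr + 0.00 Cr = 3655.81 Cr

3655.81 Cr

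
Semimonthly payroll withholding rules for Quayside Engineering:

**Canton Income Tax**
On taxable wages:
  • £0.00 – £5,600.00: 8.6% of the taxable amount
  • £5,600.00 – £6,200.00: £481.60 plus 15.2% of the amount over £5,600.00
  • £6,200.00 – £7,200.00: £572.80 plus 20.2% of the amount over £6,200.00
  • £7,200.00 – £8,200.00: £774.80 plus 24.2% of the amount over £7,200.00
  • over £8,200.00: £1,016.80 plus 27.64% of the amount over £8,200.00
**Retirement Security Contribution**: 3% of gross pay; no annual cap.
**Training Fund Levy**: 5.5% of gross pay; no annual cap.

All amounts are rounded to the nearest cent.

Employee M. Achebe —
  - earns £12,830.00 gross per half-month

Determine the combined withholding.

Canton Income Tax: taxable = £12,830.00
  £1,016.80 + 27.64% × (£12,830.00 − £8,200.00) = £1,016.80 + 27.64% × £4,630.00 = £2,296.53
Retirement Security Contribution: 3% × £12,830.00 = £384.90
Training Fund Levy: 5.5% × £12,830.00 = £705.65
Total: £2,296.53 + £384.90 + £705.65 = £3,387.08

£3,387.08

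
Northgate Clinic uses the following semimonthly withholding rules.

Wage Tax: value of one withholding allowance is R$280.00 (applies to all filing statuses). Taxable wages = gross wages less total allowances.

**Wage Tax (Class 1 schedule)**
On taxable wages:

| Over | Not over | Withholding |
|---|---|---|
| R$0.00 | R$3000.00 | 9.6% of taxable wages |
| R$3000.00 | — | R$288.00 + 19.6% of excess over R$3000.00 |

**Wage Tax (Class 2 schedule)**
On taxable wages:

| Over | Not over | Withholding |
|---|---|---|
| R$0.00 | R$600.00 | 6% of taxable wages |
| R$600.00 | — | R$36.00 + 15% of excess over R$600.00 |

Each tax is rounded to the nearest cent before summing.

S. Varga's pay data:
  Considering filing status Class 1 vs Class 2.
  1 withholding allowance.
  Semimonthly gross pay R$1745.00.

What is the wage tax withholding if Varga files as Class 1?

Wage Tax (Class 1): taxable = R$1745.00 − 1×R$280.00 = R$1465.00
  9.6% × R$1465.00 = R$140.64

R$140.64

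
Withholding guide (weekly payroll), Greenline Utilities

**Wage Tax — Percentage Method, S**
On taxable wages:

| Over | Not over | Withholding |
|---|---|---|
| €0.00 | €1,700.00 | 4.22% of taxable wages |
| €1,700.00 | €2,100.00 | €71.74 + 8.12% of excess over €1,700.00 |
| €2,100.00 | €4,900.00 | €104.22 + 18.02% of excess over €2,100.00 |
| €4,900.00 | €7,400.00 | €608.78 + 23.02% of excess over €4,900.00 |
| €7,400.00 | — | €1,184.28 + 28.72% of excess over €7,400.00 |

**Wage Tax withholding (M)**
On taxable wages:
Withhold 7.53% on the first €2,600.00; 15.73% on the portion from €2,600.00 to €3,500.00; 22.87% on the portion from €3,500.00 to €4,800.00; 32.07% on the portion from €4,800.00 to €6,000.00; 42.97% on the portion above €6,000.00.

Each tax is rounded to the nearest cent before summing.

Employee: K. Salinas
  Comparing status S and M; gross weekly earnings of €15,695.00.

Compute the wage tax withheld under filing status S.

Wage Tax (S): taxable = €15,695.00
  €1,184.28 + 28.72% × (€15,695.00 − €7,400.00) = €1,184.28 + 28.72% × €8,295.00 = €3,566.60

€3,566.60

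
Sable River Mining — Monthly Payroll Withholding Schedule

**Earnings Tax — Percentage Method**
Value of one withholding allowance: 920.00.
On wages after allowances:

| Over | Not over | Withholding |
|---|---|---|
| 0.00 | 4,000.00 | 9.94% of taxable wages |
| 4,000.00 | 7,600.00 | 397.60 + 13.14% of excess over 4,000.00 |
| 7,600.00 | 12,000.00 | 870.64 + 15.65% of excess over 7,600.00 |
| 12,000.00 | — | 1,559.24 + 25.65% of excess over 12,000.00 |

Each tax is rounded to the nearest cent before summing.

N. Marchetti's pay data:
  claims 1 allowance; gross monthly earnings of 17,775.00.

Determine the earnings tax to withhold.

Earnings Tax: taxable = 17,775.00 − 1×920.00 = 16,855.00
  1,559.24 + 25.65% × (16,855.00 − 12,000.00) = 1,559.24 + 25.65% × 4,855.00 = 2,804.55

2,804.55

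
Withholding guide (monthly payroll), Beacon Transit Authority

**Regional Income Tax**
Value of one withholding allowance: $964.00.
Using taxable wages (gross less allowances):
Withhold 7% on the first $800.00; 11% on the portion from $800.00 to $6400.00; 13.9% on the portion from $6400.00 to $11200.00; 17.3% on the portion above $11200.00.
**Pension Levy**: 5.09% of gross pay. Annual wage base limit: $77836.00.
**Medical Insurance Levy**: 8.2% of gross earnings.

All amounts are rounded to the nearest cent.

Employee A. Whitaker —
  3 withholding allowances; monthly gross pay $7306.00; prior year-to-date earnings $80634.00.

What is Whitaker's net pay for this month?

Regional Income Tax: taxable = $7306.00 − 3×$964.00 = $4414.00
  $56.00 + 11% × ($4414.00 − $800.00) = $56.00 + 11% × $3614.00 = $453.54
Pension Levy: YTD $80634.00 ≥ cap $77836.00 → $0.00
Medical Insurance Levy: 8.2% × $7306.00 = $599.09
Total withheld: $453.54 + $0.00 + $599.09 = $1052.63
Net pay: $7306.00 − $1052.63 = $6253.37

$6253.37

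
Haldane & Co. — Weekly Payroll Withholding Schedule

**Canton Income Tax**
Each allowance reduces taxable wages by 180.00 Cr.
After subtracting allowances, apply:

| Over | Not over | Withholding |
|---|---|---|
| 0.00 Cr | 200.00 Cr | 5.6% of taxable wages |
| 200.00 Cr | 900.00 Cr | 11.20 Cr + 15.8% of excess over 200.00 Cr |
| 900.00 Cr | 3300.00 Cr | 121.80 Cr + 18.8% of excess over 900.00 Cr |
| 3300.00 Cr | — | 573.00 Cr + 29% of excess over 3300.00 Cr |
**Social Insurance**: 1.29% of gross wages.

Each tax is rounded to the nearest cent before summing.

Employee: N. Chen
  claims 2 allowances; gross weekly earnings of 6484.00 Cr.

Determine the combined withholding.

Canton Income Tax: taxable = 6484.00 Cr − 2×180.00 Cr = 6124.00 Cr
  573.00 Cr + 29% × (6124.00 Cr − 3300.00 Cr) = 573.00 Cr + 29% × 2824.00 Cr = 1391.96 Cr
Social Insurance: 1.29% × 6484.00 Cr = 83.64 Cr
Total: 1391.96 Cr + 83.64 Cr = 1475.60 Cr

1475.60 Cr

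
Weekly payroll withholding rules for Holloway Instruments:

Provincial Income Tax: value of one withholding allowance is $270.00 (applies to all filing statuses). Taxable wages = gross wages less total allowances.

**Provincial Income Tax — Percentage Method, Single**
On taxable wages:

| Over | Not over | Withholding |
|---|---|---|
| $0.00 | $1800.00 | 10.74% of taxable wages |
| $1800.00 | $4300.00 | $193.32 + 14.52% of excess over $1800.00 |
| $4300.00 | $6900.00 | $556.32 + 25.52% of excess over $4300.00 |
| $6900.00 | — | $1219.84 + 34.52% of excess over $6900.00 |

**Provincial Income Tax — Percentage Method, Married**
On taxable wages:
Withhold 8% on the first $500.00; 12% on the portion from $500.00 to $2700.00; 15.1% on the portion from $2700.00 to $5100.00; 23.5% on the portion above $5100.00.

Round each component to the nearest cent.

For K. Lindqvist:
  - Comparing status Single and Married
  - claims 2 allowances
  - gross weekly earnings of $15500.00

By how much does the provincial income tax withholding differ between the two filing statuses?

$1018.65

Provincial Income Tax (Single): taxable = $15500.00 − 2×$270.00 = $14960.00
  $1219.84 + 34.52% × ($14960.00 − $6900.00) = $1219.84 + 34.52% × $8060.00 = $4002.15
Provincial Income Tax (Married): taxable = $15500.00 − 2×$270.00 = $14960.00
  $666.40 + 23.5% × ($14960.00 − $5100.00) = $666.40 + 23.5% × $9860.00 = $2983.50
Difference: |$4002.15 − $2983.50| = $1018.65 (higher under Single)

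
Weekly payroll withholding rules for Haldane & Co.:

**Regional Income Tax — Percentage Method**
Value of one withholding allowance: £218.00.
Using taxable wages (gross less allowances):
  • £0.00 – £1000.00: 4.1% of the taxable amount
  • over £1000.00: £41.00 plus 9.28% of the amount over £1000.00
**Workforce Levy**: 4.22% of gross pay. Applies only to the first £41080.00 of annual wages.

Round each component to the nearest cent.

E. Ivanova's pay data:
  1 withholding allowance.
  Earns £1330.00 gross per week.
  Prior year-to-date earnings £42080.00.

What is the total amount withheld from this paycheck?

Regional Income Tax: taxable = £1330.00 − 1×£218.00 = £1112.00
  £41.00 + 9.28% × (£1112.00 − £1000.00) = £41.00 + 9.28% × £112.00 = £51.39
Workforce Levy: YTD £42080.00 ≥ cap £41080.00 → £0.00
Total: £51.39 + £0.00 = £51.39

£51.39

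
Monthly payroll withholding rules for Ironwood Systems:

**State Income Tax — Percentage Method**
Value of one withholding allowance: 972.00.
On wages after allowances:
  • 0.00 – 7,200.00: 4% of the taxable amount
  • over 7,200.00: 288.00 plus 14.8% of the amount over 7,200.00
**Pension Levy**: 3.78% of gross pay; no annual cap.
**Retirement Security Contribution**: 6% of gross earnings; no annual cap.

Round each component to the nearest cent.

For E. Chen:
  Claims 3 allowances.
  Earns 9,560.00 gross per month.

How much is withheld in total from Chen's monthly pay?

1,200.73

State Income Tax: taxable = 9,560.00 − 3×972.00 = 6,644.00
  4% × 6,644.00 = 265.76
Pension Levy: 3.78% × 9,560.00 = 361.37
Retirement Security Contribution: 6% × 9,560.00 = 573.60
Total: 265.76 + 361.37 + 573.60 = 1,200.73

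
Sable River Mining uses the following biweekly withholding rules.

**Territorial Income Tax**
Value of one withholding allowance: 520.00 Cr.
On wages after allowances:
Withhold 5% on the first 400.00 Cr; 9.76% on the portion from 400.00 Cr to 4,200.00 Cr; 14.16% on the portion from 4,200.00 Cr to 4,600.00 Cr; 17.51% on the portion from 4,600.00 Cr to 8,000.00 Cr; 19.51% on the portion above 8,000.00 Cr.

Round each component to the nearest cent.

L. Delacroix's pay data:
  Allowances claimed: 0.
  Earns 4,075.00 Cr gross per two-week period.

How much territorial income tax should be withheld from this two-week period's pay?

Territorial Income Tax: taxable = 4,075.00 Cr
  20.00 Cr + 9.76% × (4,075.00 Cr − 400.00 Cr) = 20.00 Cr + 9.76% × 3,675.00 Cr = 378.68 Cr

378.68 Cr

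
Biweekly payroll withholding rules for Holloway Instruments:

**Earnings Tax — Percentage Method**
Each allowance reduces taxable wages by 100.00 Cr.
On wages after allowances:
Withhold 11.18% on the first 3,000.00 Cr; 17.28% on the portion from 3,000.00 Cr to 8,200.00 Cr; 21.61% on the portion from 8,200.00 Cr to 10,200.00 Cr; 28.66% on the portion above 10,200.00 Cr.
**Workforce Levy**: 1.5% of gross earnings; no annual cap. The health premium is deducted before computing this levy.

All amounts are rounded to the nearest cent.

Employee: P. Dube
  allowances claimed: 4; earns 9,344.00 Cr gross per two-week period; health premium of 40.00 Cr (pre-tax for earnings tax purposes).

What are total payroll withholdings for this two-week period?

1,525.65 Cr

Earnings Tax: taxable = 9,344.00 Cr − 40.00 Cr − 4×100.00 Cr = 8,904.00 Cr
  1,233.96 Cr + 21.61% × (8,904.00 Cr − 8,200.00 Cr) = 1,233.96 Cr + 21.61% × 704.00 Cr = 1,386.09 Cr
Workforce Levy: 1.5% × 9,304.00 Cr = 139.56 Cr
Total: 1,386.09 Cr + 139.56 Cr = 1,525.65 Cr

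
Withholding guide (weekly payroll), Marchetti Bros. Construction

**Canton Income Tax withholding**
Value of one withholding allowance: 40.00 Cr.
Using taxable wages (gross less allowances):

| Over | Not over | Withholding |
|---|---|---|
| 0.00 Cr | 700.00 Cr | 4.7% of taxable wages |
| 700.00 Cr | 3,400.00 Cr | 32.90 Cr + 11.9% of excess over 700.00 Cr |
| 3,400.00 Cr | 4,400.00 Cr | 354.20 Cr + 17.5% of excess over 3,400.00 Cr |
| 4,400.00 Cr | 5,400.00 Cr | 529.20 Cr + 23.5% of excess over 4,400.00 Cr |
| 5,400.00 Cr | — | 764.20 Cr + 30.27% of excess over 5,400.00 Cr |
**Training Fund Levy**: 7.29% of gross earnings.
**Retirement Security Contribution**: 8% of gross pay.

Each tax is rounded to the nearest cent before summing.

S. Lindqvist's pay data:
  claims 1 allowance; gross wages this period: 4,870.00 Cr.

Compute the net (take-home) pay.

3,495.13 Cr

Canton Income Tax: taxable = 4,870.00 Cr − 1×40.00 Cr = 4,830.00 Cr
  529.20 Cr + 23.5% × (4,830.00 Cr − 4,400.00 Cr) = 529.20 Cr + 23.5% × 430.00 Cr = 630.25 Cr
Training Fund Levy: 7.29% × 4,870.00 Cr = 355.02 Cr
Retirement Security Contribution: 8% × 4,870.00 Cr = 389.60 Cr
Total withheld: 630.25 Cr + 355.02 Cr + 389.60 Cr = 1,374.87 Cr
Net pay: 4,870.00 Cr − 1,374.87 Cr = 3,495.13 Cr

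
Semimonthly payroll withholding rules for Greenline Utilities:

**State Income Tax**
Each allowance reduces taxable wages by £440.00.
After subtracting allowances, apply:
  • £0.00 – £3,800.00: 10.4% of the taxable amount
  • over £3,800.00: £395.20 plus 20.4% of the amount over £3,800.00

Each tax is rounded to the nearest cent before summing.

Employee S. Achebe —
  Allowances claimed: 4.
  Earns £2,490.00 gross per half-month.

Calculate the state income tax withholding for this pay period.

State Income Tax: taxable = £2,490.00 − 4×£440.00 = £730.00
  10.4% × £730.00 = £75.92

£75.92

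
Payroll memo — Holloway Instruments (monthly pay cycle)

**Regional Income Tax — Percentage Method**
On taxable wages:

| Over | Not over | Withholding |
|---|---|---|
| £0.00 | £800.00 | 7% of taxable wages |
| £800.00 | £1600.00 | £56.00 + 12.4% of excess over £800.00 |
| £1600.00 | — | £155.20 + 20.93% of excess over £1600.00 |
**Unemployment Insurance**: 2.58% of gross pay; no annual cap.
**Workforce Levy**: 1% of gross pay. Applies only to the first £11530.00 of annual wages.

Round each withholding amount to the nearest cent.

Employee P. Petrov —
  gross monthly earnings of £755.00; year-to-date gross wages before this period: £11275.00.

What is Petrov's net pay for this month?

Regional Income Tax: taxable = £755.00
  7% × £755.00 = £52.85
Unemployment Insurance: 2.58% × £755.00 = £19.48
Workforce Levy: cap £11530.00 − YTD £11275.00 = £255.00 subject; 1% × £255.00 = £2.55
Total withheld: £52.85 + £19.48 + £2.55 = £74.88
Net pay: £755.00 − £74.88 = £680.12

£680.12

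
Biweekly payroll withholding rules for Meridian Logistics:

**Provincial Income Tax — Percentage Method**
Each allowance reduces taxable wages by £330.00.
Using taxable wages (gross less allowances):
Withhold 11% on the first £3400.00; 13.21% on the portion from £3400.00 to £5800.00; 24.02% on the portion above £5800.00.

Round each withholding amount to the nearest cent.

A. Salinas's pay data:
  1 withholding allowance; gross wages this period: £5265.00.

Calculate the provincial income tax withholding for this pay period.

£576.77

Provincial Income Tax: taxable = £5265.00 − 1×£330.00 = £4935.00
  £374.00 + 13.21% × (£4935.00 − £3400.00) = £374.00 + 13.21% × £1535.00 = £576.77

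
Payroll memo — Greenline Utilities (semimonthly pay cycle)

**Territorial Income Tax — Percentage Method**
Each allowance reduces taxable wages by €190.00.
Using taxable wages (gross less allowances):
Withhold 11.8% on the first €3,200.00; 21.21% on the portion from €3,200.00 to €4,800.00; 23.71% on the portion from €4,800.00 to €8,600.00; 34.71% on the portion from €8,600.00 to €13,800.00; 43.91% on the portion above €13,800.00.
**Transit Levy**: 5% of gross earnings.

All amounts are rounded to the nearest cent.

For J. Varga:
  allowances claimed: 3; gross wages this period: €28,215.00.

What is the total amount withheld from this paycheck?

€10,912.95

Territorial Income Tax: taxable = €28,215.00 − 3×€190.00 = €27,645.00
  €3,422.86 + 43.91% × (€27,645.00 − €13,800.00) = €3,422.86 + 43.91% × €13,845.00 = €9,502.20
Transit Levy: 5% × €28,215.00 = €1,410.75
Total: €9,502.20 + €1,410.75 = €10,912.95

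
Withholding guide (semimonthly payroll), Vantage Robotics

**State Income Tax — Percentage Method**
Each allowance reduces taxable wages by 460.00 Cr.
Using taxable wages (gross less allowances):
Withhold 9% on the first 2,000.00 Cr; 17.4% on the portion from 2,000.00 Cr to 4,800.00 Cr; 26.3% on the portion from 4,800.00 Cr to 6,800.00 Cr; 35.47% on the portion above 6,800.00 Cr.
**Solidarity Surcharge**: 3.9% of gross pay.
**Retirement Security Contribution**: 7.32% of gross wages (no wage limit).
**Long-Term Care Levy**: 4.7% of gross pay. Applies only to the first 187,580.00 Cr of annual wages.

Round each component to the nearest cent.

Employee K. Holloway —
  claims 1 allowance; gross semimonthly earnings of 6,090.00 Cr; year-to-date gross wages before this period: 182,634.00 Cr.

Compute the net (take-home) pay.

4,288.75 Cr

State Income Tax: taxable = 6,090.00 Cr − 1×460.00 Cr = 5,630.00 Cr
  667.20 Cr + 26.3% × (5,630.00 Cr − 4,800.00 Cr) = 667.20 Cr + 26.3% × 830.00 Cr = 885.49 Cr
Solidarity Surcharge: 3.9% × 6,090.00 Cr = 237.51 Cr
Retirement Security Contribution: 7.32% × 6,090.00 Cr = 445.79 Cr
Long-Term Care Levy: cap 187,580.00 Cr − YTD 182,634.00 Cr = 4,946.00 Cr subject; 4.7% × 4,946.00 Cr = 232.46 Cr
Total withheld: 885.49 Cr + 237.51 Cr + 445.79 Cr + 232.46 Cr = 1,801.25 Cr
Net pay: 6,090.00 Cr − 1,801.25 Cr = 4,288.75 Cr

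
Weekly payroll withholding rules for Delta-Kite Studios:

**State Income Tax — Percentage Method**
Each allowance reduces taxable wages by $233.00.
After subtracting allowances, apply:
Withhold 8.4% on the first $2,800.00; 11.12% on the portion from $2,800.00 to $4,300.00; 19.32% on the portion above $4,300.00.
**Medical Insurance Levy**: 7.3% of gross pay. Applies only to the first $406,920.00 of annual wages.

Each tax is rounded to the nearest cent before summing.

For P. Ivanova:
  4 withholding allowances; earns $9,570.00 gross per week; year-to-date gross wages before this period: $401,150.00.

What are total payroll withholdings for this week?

State Income Tax: taxable = $9,570.00 − 4×$233.00 = $8,638.00
  $402.00 + 19.32% × ($8,638.00 − $4,300.00) = $402.00 + 19.32% × $4,338.00 = $1,240.10
Medical Insurance Levy: cap $406,920.00 − YTD $401,150.00 = $5,770.00 subject; 7.3% × $5,770.00 = $421.21
Total: $1,240.10 + $421.21 = $1,661.31

$1,661.31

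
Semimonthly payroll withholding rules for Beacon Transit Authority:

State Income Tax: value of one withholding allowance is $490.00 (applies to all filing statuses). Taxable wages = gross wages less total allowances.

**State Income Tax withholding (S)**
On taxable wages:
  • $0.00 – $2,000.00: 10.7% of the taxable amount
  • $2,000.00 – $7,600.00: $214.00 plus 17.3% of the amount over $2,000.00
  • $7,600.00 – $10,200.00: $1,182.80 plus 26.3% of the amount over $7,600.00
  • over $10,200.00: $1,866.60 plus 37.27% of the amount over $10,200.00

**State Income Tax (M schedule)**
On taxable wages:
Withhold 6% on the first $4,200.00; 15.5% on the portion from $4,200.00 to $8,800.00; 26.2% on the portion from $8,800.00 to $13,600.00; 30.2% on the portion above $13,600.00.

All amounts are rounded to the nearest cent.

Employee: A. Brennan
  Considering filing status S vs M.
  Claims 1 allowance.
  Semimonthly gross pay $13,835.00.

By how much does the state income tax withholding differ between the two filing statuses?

State Income Tax (S): taxable = $13,835.00 − 1×$490.00 = $13,345.00
  $1,866.60 + 37.27% × ($13,345.00 − $10,200.00) = $1,866.60 + 37.27% × $3,145.00 = $3,038.74
State Income Tax (M): taxable = $13,835.00 − 1×$490.00 = $13,345.00
  $965.00 + 26.2% × ($13,345.00 − $8,800.00) = $965.00 + 26.2% × $4,545.00 = $2,155.79
Difference: |$3,038.74 − $2,155.79| = $882.95 (higher under S)

$882.95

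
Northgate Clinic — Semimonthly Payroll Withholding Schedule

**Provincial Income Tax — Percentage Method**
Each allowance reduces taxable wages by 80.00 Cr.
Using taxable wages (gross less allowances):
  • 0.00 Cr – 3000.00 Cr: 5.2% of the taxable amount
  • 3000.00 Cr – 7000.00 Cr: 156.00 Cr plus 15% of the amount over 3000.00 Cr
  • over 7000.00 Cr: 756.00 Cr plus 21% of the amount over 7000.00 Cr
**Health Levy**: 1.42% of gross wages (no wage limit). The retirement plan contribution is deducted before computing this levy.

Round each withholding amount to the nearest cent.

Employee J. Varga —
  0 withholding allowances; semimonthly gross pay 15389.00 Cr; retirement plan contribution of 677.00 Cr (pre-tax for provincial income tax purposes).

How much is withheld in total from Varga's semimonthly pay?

2584.43 Cr

Provincial Income Tax: taxable = 15389.00 Cr − 677.00 Cr = 14712.00 Cr
  756.00 Cr + 21% × (14712.00 Cr − 7000.00 Cr) = 756.00 Cr + 21% × 7712.00 Cr = 2375.52 Cr
Health Levy: 1.42% × 14712.00 Cr = 208.91 Cr
Total: 2375.52 Cr + 208.91 Cr = 2584.43 Cr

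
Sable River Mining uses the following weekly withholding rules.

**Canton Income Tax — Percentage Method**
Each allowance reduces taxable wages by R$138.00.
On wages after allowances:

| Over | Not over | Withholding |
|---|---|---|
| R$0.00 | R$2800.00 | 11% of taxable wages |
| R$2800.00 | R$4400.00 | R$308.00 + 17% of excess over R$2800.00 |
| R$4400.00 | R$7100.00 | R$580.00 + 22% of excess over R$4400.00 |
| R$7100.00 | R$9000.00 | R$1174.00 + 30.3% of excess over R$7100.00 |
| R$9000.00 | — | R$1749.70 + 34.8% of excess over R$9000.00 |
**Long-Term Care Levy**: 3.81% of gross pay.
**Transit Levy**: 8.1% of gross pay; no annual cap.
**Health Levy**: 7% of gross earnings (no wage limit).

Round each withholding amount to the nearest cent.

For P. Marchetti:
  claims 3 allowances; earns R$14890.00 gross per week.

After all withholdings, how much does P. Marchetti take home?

R$8418.95

Canton Income Tax: taxable = R$14890.00 − 3×R$138.00 = R$14476.00
  R$1749.70 + 34.8% × (R$14476.00 − R$9000.00) = R$1749.70 + 34.8% × R$5476.00 = R$3655.35
Long-Term Care Levy: 3.81% × R$14890.00 = R$567.31
Transit Levy: 8.1% × R$14890.00 = R$1206.09
Health Levy: 7% × R$14890.00 = R$1042.30
Total withheld: R$3655.35 + R$567.31 + R$1206.09 + R$1042.30 = R$6471.05
Net pay: R$14890.00 − R$6471.05 = R$8418.95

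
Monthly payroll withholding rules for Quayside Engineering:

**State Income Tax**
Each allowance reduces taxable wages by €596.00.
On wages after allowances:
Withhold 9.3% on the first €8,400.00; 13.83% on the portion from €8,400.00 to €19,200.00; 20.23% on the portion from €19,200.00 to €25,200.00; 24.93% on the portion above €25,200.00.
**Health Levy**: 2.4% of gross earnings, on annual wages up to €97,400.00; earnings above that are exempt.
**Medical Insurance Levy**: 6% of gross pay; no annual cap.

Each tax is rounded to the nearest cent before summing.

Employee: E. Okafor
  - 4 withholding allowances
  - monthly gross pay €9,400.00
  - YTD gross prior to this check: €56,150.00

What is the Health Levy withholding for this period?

Health Levy: 2.4% × €9,400.00 = €225.60

€225.60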